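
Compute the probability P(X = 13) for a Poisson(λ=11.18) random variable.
0.095510

We have X ~ Poisson(λ=11.18).

For a Poisson distribution, the PMF gives us the probability of each outcome.

Using the PMF formula:
P(X = 13) = 0.095510

Rounded to 4 decimal places: 0.0955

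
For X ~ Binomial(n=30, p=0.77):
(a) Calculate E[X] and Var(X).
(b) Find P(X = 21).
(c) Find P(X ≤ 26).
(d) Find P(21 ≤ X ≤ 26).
(a) E[X] = 23.1000, Var(X) = 5.3130
(b) P(X = 21) = 0.106515
(c) P(X ≤ 26) = 0.938262
(d) P(21 ≤ X ≤ 26) = 0.807208

We have X ~ Binomial(n=30, p=0.77).

(a) Moments:
E[X] = 23.1000
Var(X) = 5.3130
σ = √Var(X) = 2.3050

(b) Point probability using PMF:
P(X = 21) = 0.106515

(c) Cumulative probability using CDF:
P(X ≤ 26) = F(26) = 0.938262

(d) Range probability:
P(21 ≤ X ≤ 26) = P(X ≤ 26) - P(X ≤ 20)
                   = F(26) - F(20)
                   = 0.938262 - 0.131054
                   = 0.807208

This means approximately 80.7% of outcomes fall in the interval [21, 26].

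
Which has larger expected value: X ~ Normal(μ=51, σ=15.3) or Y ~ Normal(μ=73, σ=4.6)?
Y has larger mean (73.0000 > 51.0000)

Compute the expected value for each distribution:

X ~ Normal(μ=51, σ=15.3):
E[X] = 51.0000

Y ~ Normal(μ=73, σ=4.6):
E[Y] = 73.0000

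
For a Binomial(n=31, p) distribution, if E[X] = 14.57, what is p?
p = 0.47

For a Binomial(n, p) distribution:
E[X] = n × p

Given n = 31 and E[X] = 14.57:
14.57 = 31 × p
p = 14.57 / 31 = 0.47

Verification: Binomial(31, 0.47) has E[X] = 14.57 ✓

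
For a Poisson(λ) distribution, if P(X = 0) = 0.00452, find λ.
λ = 5.3992

For a Poisson(λ) distribution, the PMF at 0 is:
P(X = 0) = λ^0 e^(-λ) / 0! = e^(-λ)

Given P(X = 0) = 0.00452:
e^(-λ) = 0.00452
-λ = ln(0.00452)
λ = -ln(0.00452) = 5.3992

Verification: e^(-5.3992) = 0.00452 ✓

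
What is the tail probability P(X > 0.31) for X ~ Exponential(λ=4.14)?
0.277094

We have X ~ Exponential(λ=4.14).

P(X > 0.31) = 1 - P(X ≤ 0.31)
                = 1 - F(0.31)
                = 1 - 0.722906
                = 0.277094

So there's approximately a 27.7% chance that X exceeds 0.31.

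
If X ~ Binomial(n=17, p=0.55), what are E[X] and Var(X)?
E[X] = 9.3500, Var(X) = 4.2075

We have X ~ Binomial(n=17, p=0.55).

For a Binomial distribution with n=17, p=0.55:

Expected value:
E[X] = 9.3500

Variance:
Var(X) = 4.2075

Standard deviation:
σ = √Var(X) = 2.0512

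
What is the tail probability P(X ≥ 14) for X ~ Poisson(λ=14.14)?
0.550314

We have X ~ Poisson(λ=14.14).

For discrete distributions, P(X ≥ 14) = 1 - P(X ≤ 13).

P(X ≤ 13) = 0.449686
P(X ≥ 14) = 1 - 0.449686 = 0.550314

So there's approximately a 55.0% chance that X is at least 14.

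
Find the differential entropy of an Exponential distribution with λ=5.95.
-0.7834 nats

We have X ~ Exponential(λ=5.95).

The differential entropy measures the uncertainty or information content of the distribution.

For an Exponential distribution with λ=5.95:
h(X) = -0.7834 nats

(In bits, this would be -1.1302 bits.)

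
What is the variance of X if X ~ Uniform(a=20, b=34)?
16.3333

We have X ~ Uniform(a=20, b=34).

For a Uniform distribution with a=20, b=34:
Var(X) = 16.3333

The variance measures the spread of the distribution around the mean.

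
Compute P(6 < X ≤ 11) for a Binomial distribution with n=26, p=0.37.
0.679476

We have X ~ Binomial(n=26, p=0.37).

To find P(6 < X ≤ 11), we use:
P(6 < X ≤ 11) = P(X ≤ 11) - P(X ≤ 6)
                 = F(11) - F(6)
                 = 0.779418 - 0.099942
                 = 0.679476

So there's approximately a 67.9% chance that X falls in this range.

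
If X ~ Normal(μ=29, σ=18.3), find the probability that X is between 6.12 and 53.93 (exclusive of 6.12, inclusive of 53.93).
0.807848

We have X ~ Normal(μ=29, σ=18.3).

To find P(6.12 < X ≤ 53.93), we use:
P(6.12 < X ≤ 53.93) = P(X ≤ 53.93) - P(X ≤ 6.12)
                 = F(53.93) - F(6.12)
                 = 0.913448 - 0.105600
                 = 0.807848

So there's approximately a 80.8% chance that X falls in this range.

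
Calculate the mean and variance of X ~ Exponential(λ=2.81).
E[X] = 0.3559, Var(X) = 0.1266

We have X ~ Exponential(λ=2.81).

For an Exponential distribution with λ=2.81:

Expected value:
E[X] = 0.3559

Variance:
Var(X) = 0.1266

Standard deviation:
σ = √Var(X) = 0.3559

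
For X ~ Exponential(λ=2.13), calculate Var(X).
0.2204

We have X ~ Exponential(λ=2.13).

For an Exponential distribution with λ=2.13:
Var(X) = 0.2204

The variance measures the spread of the distribution around the mean.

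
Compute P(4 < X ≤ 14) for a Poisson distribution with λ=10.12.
0.883079

We have X ~ Poisson(λ=10.12).

To find P(4 < X ≤ 14), we use:
P(4 < X ≤ 14) = P(X ≤ 14) - P(X ≤ 4)
                 = F(14) - F(4)
                 = 0.910142 - 0.027063
                 = 0.883079

So there's approximately a 88.3% chance that X falls in this range.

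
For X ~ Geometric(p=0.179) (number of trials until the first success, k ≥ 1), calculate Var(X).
25.6234

We have X ~ Geometric(p=0.179) (number of trials until the first success, k ≥ 1).

For a Geometric distribution with p=0.179 (number of trials until the first success, k ≥ 1):
Var(X) = 25.6234

The variance measures the spread of the distribution around the mean.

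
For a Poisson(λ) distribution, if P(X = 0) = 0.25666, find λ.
λ = 1.3600

For a Poisson(λ) distribution, the PMF at 0 is:
P(X = 0) = λ^0 e^(-λ) / 0! = e^(-λ)

Given P(X = 0) = 0.25666:
e^(-λ) = 0.25666
-λ = ln(0.25666)
λ = -ln(0.25666) = 1.3600

Verification: e^(-1.3600) = 0.25666 ✓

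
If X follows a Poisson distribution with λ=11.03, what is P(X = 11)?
0.119373

We have X ~ Poisson(λ=11.03).

For a Poisson distribution, the PMF gives us the probability of each outcome.

Using the PMF formula:
P(X = 11) = 0.119373

Rounded to 4 decimal places: 0.1194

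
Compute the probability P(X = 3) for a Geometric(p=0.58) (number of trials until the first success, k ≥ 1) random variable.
0.102312

We have X ~ Geometric(p=0.58) (number of trials until the first success, k ≥ 1).

For a Geometric distribution, the PMF gives us the probability of each outcome.

Using the PMF formula:
P(X = 3) = 0.102312

Rounded to 4 decimal places: 0.1023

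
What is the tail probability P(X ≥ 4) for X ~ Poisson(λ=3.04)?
0.361729

We have X ~ Poisson(λ=3.04).

For discrete distributions, P(X ≥ 4) = 1 - P(X ≤ 3).

P(X ≤ 3) = 0.638271
P(X ≥ 4) = 1 - 0.638271 = 0.361729

So there's approximately a 36.2% chance that X is at least 4.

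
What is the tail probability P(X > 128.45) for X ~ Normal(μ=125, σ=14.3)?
0.404677

We have X ~ Normal(μ=125, σ=14.3).

P(X > 128.45) = 1 - P(X ≤ 128.45)
                = 1 - F(128.45)
                = 1 - 0.595323
                = 0.404677

So there's approximately a 40.5% chance that X exceeds 128.45.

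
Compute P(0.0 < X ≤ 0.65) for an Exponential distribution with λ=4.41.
0.943102

We have X ~ Exponential(λ=4.41).

To find P(0.0 < X ≤ 0.65), we use:
P(0.0 < X ≤ 0.65) = P(X ≤ 0.65) - P(X ≤ 0.0)
                 = F(0.65) - F(0.0)
                 = 0.943102 - 0.000000
                 = 0.943102

So there's approximately a 94.3% chance that X falls in this range.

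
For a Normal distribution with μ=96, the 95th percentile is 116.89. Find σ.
σ = 12.7002

For X ~ Normal(μ, σ), the p-th percentile satisfies x = μ + z_p × σ,
where z_p = Φ⁻¹(p) is the standard normal quantile.

Step 1: z_{0.95} = Φ⁻¹(0.95) = 1.6449

Step 2: Solve for σ:
116.89 = 96 + 1.6449 × σ
σ = (116.89 - 96) / 1.6449
σ = 20.89 / 1.6449
σ = 12.7002

Verification: μ + z × σ = 96 + 1.6449 × 12.7002 = 116.89 ✓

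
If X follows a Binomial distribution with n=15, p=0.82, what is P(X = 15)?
0.050957

We have X ~ Binomial(n=15, p=0.82).

For a Binomial distribution, the PMF gives us the probability of each outcome.

Using the PMF formula:
P(X = 15) = 0.050957

Rounded to 4 decimal places: 0.0510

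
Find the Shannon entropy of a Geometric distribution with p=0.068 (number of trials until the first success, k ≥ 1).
3.6534 nats

We have X ~ Geometric(p=0.068) (number of trials until the first success, k ≥ 1).

The Shannon entropy measures the uncertainty or information content of the distribution.

For a Geometric distribution with p=0.068 (number of trials until the first success, k ≥ 1):
H(X) = 3.6534 nats

(In bits, this would be 5.2708 bits.)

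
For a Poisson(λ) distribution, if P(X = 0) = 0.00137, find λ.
λ = 6.5929

For a Poisson(λ) distribution, the PMF at 0 is:
P(X = 0) = λ^0 e^(-λ) / 0! = e^(-λ)

Given P(X = 0) = 0.00137:
e^(-λ) = 0.00137
-λ = ln(0.00137)
λ = -ln(0.00137) = 6.5929

Verification: e^(-6.5929) = 0.00137 ✓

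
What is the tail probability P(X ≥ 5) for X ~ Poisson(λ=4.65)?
0.496111

We have X ~ Poisson(λ=4.65).

For discrete distributions, P(X ≥ 5) = 1 - P(X ≤ 4).

P(X ≤ 4) = 0.503889
P(X ≥ 5) = 1 - 0.503889 = 0.496111

So there's approximately a 49.6% chance that X is at least 5.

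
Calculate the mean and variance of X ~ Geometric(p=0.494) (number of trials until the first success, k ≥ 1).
E[X] = 2.0243, Var(X) = 2.0735

We have X ~ Geometric(p=0.494) (number of trials until the first success, k ≥ 1).

For a Geometric distribution with p=0.494 (number of trials until the first success, k ≥ 1):

Expected value:
E[X] = 2.0243

Variance:
Var(X) = 2.0735

Standard deviation:
σ = √Var(X) = 1.4400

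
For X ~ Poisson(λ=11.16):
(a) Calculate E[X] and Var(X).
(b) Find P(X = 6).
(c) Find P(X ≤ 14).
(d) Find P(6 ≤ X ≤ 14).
(a) E[X] = 11.1600, Var(X) = 11.1600
(b) P(X = 6) = 0.038188
(c) P(X ≤ 14) = 0.842152
(d) P(6 ≤ X ≤ 14) = 0.808066

We have X ~ Poisson(λ=11.16).

(a) Moments:
E[X] = 11.1600
Var(X) = 11.1600
σ = √Var(X) = 3.3407

(b) Point probability using PMF:
P(X = 6) = 0.038188

(c) Cumulative probability using CDF:
P(X ≤ 14) = F(14) = 0.842152

(d) Range probability:
P(6 ≤ X ≤ 14) = P(X ≤ 14) - P(X ≤ 5)
                   = F(14) - F(5)
                   = 0.842152 - 0.034086
                   = 0.808066

This means approximately 80.8% of outcomes fall in the interval [6, 14].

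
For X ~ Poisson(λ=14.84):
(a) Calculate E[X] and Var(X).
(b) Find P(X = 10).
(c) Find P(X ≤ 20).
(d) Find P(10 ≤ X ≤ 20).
(a) E[X] = 14.8400, Var(X) = 14.8400
(b) P(X = 10) = 0.051244
(c) P(X ≤ 20) = 0.923541
(d) P(10 ≤ X ≤ 20) = 0.848334

We have X ~ Poisson(λ=14.84).

(a) Moments:
E[X] = 14.8400
Var(X) = 14.8400
σ = √Var(X) = 3.8523

(b) Point probability using PMF:
P(X = 10) = 0.051244

(c) Cumulative probability using CDF:
P(X ≤ 20) = F(20) = 0.923541

(d) Range probability:
P(10 ≤ X ≤ 20) = P(X ≤ 20) - P(X ≤ 9)
                   = F(20) - F(9)
                   = 0.923541 - 0.075207
                   = 0.848334

This means approximately 84.8% of outcomes fall in the interval [10, 20].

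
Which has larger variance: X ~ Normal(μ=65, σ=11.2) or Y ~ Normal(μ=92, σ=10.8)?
X has larger variance (125.4400 > 116.6400)

Compute the variance for each distribution:

X ~ Normal(μ=65, σ=11.2):
Var(X) = 125.4400

Y ~ Normal(μ=92, σ=10.8):
Var(Y) = 116.6400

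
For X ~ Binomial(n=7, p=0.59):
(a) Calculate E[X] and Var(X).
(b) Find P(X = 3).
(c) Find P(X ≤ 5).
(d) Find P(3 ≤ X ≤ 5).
(a) E[X] = 4.1300, Var(X) = 1.6933
(b) P(X = 3) = 0.203123
(c) P(X ≤ 5) = 0.854055
(d) P(3 ≤ X ≤ 5) = 0.747798

We have X ~ Binomial(n=7, p=0.59).

(a) Moments:
E[X] = 4.1300
Var(X) = 1.6933
σ = √Var(X) = 1.3013

(b) Point probability using PMF:
P(X = 3) = 0.203123

(c) Cumulative probability using CDF:
P(X ≤ 5) = F(5) = 0.854055

(d) Range probability:
P(3 ≤ X ≤ 5) = P(X ≤ 5) - P(X ≤ 2)
                   = F(5) - F(2)
                   = 0.854055 - 0.106258
                   = 0.747798

This means approximately 74.8% of outcomes fall in the interval [3, 5].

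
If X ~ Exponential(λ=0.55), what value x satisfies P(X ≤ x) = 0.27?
0.5722

We have X ~ Exponential(λ=0.55).

We want to find x such that P(X ≤ x) = 0.27.

This is the 27th percentile, which means 27% of values fall below this point.

Using the inverse CDF (quantile function):
x = F⁻¹(0.27) = 0.5722

Verification: P(X ≤ 0.5722) = 0.27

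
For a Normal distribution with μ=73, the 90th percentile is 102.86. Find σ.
σ = 23.2999

For X ~ Normal(μ, σ), the p-th percentile satisfies x = μ + z_p × σ,
where z_p = Φ⁻¹(p) is the standard normal quantile.

Step 1: z_{0.9} = Φ⁻¹(0.9) = 1.2816

Step 2: Solve for σ:
102.86 = 73 + 1.2816 × σ
σ = (102.86 - 73) / 1.2816
σ = 29.86 / 1.2816
σ = 23.2999

Verification: μ + z × σ = 73 + 1.2816 × 23.2999 = 102.86 ✓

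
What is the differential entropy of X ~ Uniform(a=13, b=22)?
2.1972 nats

We have X ~ Uniform(a=13, b=22).

The differential entropy measures the uncertainty or information content of the distribution.

For a Uniform distribution with a=13, b=22:
h(X) = 2.1972 nats

(In bits, this would be 3.1699 bits.)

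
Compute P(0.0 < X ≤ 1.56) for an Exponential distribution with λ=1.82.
0.941528

We have X ~ Exponential(λ=1.82).

To find P(0.0 < X ≤ 1.56), we use:
P(0.0 < X ≤ 1.56) = P(X ≤ 1.56) - P(X ≤ 0.0)
                 = F(1.56) - F(0.0)
                 = 0.941528 - 0.000000
                 = 0.941528

So there's approximately a 94.2% chance that X falls in this range.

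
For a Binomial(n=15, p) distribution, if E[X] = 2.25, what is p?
p = 0.15

For a Binomial(n, p) distribution:
E[X] = n × p

Given n = 15 and E[X] = 2.25:
2.25 = 15 × p
p = 2.25 / 15 = 0.15

Verification: Binomial(15, 0.15) has E[X] = 2.25 ✓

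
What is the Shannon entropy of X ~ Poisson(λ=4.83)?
2.1863 nats

We have X ~ Poisson(λ=4.83).

The Shannon entropy measures the uncertainty or information content of the distribution.

For a Poisson distribution with λ=4.83:
H(X) = 2.1863 nats

(In bits, this would be 3.1541 bits.)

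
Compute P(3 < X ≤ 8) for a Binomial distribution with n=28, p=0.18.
0.716805

We have X ~ Binomial(n=28, p=0.18).

To find P(3 < X ≤ 8), we use:
P(3 < X ≤ 8) = P(X ≤ 8) - P(X ≤ 3)
                 = F(8) - F(3)
                 = 0.948558 - 0.231753
                 = 0.716805

So there's approximately a 71.7% chance that X falls in this range.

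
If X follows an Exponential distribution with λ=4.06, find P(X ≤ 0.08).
0.277328

We have X ~ Exponential(λ=4.06).

The CDF gives us P(X ≤ k).

Using the CDF:
P(X ≤ 0.08) = 0.277328

This means there's approximately a 27.7% chance that X is at most 0.08.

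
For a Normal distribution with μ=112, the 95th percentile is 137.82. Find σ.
σ = 15.6974

For X ~ Normal(μ, σ), the p-th percentile satisfies x = μ + z_p × σ,
where z_p = Φ⁻¹(p) is the standard normal quantile.

Step 1: z_{0.95} = Φ⁻¹(0.95) = 1.6449

Step 2: Solve for σ:
137.82 = 112 + 1.6449 × σ
σ = (137.82 - 112) / 1.6449
σ = 25.82 / 1.6449
σ = 15.6974

Verification: μ + z × σ = 112 + 1.6449 × 15.6974 = 137.82 ✓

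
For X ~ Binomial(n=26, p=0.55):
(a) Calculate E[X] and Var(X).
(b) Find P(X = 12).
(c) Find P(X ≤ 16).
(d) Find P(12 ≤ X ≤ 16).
(a) E[X] = 14.3000, Var(X) = 6.4350
(b) P(X = 12) = 0.103324
(c) P(X ≤ 16) = 0.806403
(d) P(12 ≤ X ≤ 16) = 0.671403

We have X ~ Binomial(n=26, p=0.55).

(a) Moments:
E[X] = 14.3000
Var(X) = 6.4350
σ = √Var(X) = 2.5367

(b) Point probability using PMF:
P(X = 12) = 0.103324

(c) Cumulative probability using CDF:
P(X ≤ 16) = F(16) = 0.806403

(d) Range probability:
P(12 ≤ X ≤ 16) = P(X ≤ 16) - P(X ≤ 11)
                   = F(16) - F(11)
                   = 0.806403 - 0.135000
                   = 0.671403

This means approximately 67.1% of outcomes fall in the interval [12, 16].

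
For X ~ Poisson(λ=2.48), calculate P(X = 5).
0.065468

We have X ~ Poisson(λ=2.48).

For a Poisson distribution, the PMF gives us the probability of each outcome.

Using the PMF formula:
P(X = 5) = 0.065468

Rounded to 4 decimal places: 0.0655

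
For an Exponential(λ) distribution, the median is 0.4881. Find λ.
λ = 1.4201

For X ~ Exponential(λ), the CDF is F(x) = 1 - e^(-λx).
The median m satisfies F(m) = 0.5:
1 - e^(-λm) = 0.5
e^(-λm) = 0.5
λm = ln(2)
m = ln(2) / λ

Given m = 0.4881:
λ = ln(2) / 0.4881 = 0.693147 / 0.4881 = 1.4201

Verification: ln(2) / 1.4201 = 0.4881 ✓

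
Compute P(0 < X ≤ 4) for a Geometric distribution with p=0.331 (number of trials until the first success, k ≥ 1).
0.799689

We have X ~ Geometric(p=0.331) (number of trials until the first success, k ≥ 1).

To find P(0 < X ≤ 4), we use:
P(0 < X ≤ 4) = P(X ≤ 4) - P(X ≤ 0)
                 = F(4) - F(0)
                 = 0.799689 - 0.000000
                 = 0.799689

So there's approximately a 80.0% chance that X falls in this range.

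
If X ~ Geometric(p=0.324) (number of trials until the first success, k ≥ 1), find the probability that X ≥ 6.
0.141167

We have X ~ Geometric(p=0.324) (number of trials until the first success, k ≥ 1).

For discrete distributions, P(X ≥ 6) = 1 - P(X ≤ 5).

P(X ≤ 5) = 0.858833
P(X ≥ 6) = 1 - 0.858833 = 0.141167

So there's approximately a 14.1% chance that X is at least 6.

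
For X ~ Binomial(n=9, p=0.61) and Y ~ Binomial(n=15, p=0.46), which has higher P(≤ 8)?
X has higher probability (P(X ≤ 8) = 0.9883 > P(Y ≤ 8) = 0.7966)

Compute P(≤ 8) for each distribution:

X ~ Binomial(n=9, p=0.61):
P(X ≤ 8) = 0.9883

Y ~ Binomial(n=15, p=0.46):
P(Y ≤ 8) = 0.7966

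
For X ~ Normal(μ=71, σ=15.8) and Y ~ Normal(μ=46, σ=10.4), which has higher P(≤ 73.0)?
Y has higher probability (P(Y ≤ 73.0) = 0.9953 > P(X ≤ 73.0) = 0.5504)

Compute P(≤ 73.0) for each distribution:

X ~ Normal(μ=71, σ=15.8):
P(X ≤ 73.0) = 0.5504

Y ~ Normal(μ=46, σ=10.4):
P(Y ≤ 73.0) = 0.9953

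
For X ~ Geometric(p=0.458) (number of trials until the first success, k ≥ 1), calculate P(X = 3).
0.134544

We have X ~ Geometric(p=0.458) (number of trials until the first success, k ≥ 1).

For a Geometric distribution, the PMF gives us the probability of each outcome.

Using the PMF formula:
P(X = 3) = 0.134544

Rounded to 4 decimal places: 0.1345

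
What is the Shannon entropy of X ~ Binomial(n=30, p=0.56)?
2.4189 nats

We have X ~ Binomial(n=30, p=0.56).

The Shannon entropy measures the uncertainty or information content of the distribution.

For a Binomial distribution with n=30, p=0.56:
H(X) = 2.4189 nats

(In bits, this would be 3.4897 bits.)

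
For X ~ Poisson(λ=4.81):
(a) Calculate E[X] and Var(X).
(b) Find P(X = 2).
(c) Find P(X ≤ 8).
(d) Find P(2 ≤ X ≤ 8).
(a) E[X] = 4.8100, Var(X) = 4.8100
(b) P(X = 2) = 0.094255
(c) P(X ≤ 8) = 0.943606
(d) P(2 ≤ X ≤ 8) = 0.896267

We have X ~ Poisson(λ=4.81).

(a) Moments:
E[X] = 4.8100
Var(X) = 4.8100
σ = √Var(X) = 2.1932

(b) Point probability using PMF:
P(X = 2) = 0.094255

(c) Cumulative probability using CDF:
P(X ≤ 8) = F(8) = 0.943606

(d) Range probability:
P(2 ≤ X ≤ 8) = P(X ≤ 8) - P(X ≤ 1)
                   = F(8) - F(1)
                   = 0.943606 - 0.047339
                   = 0.896267

This means approximately 89.6% of outcomes fall in the interval [2, 8].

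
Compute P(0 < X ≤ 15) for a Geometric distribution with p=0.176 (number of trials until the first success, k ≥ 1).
0.945184

We have X ~ Geometric(p=0.176) (number of trials until the first success, k ≥ 1).

To find P(0 < X ≤ 15), we use:
P(0 < X ≤ 15) = P(X ≤ 15) - P(X ≤ 0)
                 = F(15) - F(0)
                 = 0.945184 - 0.000000
                 = 0.945184

So there's approximately a 94.5% chance that X falls in this range.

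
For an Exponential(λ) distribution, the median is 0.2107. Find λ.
λ = 3.2897

For X ~ Exponential(λ), the CDF is F(x) = 1 - e^(-λx).
The median m satisfies F(m) = 0.5:
1 - e^(-λm) = 0.5
e^(-λm) = 0.5
λm = ln(2)
m = ln(2) / λ

Given m = 0.2107:
λ = ln(2) / 0.2107 = 0.693147 / 0.2107 = 3.2897

Verification: ln(2) / 3.2897 = 0.2107 ✓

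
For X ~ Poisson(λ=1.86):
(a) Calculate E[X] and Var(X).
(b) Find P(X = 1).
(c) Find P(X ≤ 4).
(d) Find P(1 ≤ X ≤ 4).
(a) E[X] = 1.8600, Var(X) = 1.8600
(b) P(X = 1) = 0.289551
(c) P(X ≤ 4) = 0.959096
(d) P(1 ≤ X ≤ 4) = 0.803423

We have X ~ Poisson(λ=1.86).

(a) Moments:
E[X] = 1.8600
Var(X) = 1.8600
σ = √Var(X) = 1.3638

(b) Point probability using PMF:
P(X = 1) = 0.289551

(c) Cumulative probability using CDF:
P(X ≤ 4) = F(4) = 0.959096

(d) Range probability:
P(1 ≤ X ≤ 4) = P(X ≤ 4) - P(X ≤ 0)
                   = F(4) - F(0)
                   = 0.959096 - 0.155673
                   = 0.803423

This means approximately 80.3% of outcomes fall in the interval [1, 4].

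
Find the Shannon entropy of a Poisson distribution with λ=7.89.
2.4403 nats

We have X ~ Poisson(λ=7.89).

The Shannon entropy measures the uncertainty or information content of the distribution.

For a Poisson distribution with λ=7.89:
H(X) = 2.4403 nats

(In bits, this would be 3.5207 bits.)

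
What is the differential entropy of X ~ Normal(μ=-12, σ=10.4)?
3.7607 nats

We have X ~ Normal(μ=-12, σ=10.4).

The differential entropy measures the uncertainty or information content of the distribution.

For a Normal distribution with μ=-12, σ=10.4:
h(X) = 3.7607 nats

(In bits, this would be 5.4256 bits.)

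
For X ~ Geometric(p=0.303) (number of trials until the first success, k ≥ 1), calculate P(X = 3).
0.147200

We have X ~ Geometric(p=0.303) (number of trials until the first success, k ≥ 1).

For a Geometric distribution, the PMF gives us the probability of each outcome.

Using the PMF formula:
P(X = 3) = 0.147200

Rounded to 4 decimal places: 0.1472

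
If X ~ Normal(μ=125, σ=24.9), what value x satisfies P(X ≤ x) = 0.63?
133.2631

We have X ~ Normal(μ=125, σ=24.9).

We want to find x such that P(X ≤ x) = 0.63.

This is the 63rd percentile, which means 63% of values fall below this point.

Using the inverse CDF (quantile function):
x = F⁻¹(0.63) = 133.2631

Verification: P(X ≤ 133.2631) = 0.63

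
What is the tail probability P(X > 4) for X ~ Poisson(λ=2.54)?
0.114230

We have X ~ Poisson(λ=2.54).

P(X > 4) = 1 - P(X ≤ 4)
                = 1 - F(4)
                = 1 - 0.885770
                = 0.114230

So there's approximately a 11.4% chance that X exceeds 4.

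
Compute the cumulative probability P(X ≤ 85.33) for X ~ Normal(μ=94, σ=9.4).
0.178176

We have X ~ Normal(μ=94, σ=9.4).

The CDF gives us P(X ≤ k).

Using the CDF:
P(X ≤ 85.33) = 0.178176

This means there's approximately a 17.8% chance that X is at most 85.33.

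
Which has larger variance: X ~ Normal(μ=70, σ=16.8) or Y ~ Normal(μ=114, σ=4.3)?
X has larger variance (282.2400 > 18.4900)

Compute the variance for each distribution:

X ~ Normal(μ=70, σ=16.8):
Var(X) = 282.2400

Y ~ Normal(μ=114, σ=4.3):
Var(Y) = 18.4900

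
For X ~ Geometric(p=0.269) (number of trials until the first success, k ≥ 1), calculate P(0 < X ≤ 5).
0.791269

We have X ~ Geometric(p=0.269) (number of trials until the first success, k ≥ 1).

To find P(0 < X ≤ 5), we use:
P(0 < X ≤ 5) = P(X ≤ 5) - P(X ≤ 0)
                 = F(5) - F(0)
                 = 0.791269 - 0.000000
                 = 0.791269

So there's approximately a 79.1% chance that X falls in this range.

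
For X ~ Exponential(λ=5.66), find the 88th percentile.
0.3746

We have X ~ Exponential(λ=5.66).

We want to find x such that P(X ≤ x) = 0.88.

This is the 88th percentile, which means 88% of values fall below this point.

Using the inverse CDF (quantile function):
x = F⁻¹(0.88) = 0.3746

Verification: P(X ≤ 0.3746) = 0.88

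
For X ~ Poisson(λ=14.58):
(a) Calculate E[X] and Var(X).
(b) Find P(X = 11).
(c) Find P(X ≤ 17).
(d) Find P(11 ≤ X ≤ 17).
(a) E[X] = 14.5800, Var(X) = 14.5800
(b) P(X = 11) = 0.073818
(c) P(X ≤ 17) = 0.783393
(d) P(11 ≤ X ≤ 17) = 0.643044

We have X ~ Poisson(λ=14.58).

(a) Moments:
E[X] = 14.5800
Var(X) = 14.5800
σ = √Var(X) = 3.8184

(b) Point probability using PMF:
P(X = 11) = 0.073818

(c) Cumulative probability using CDF:
P(X ≤ 17) = F(17) = 0.783393

(d) Range probability:
P(11 ≤ X ≤ 17) = P(X ≤ 17) - P(X ≤ 10)
                   = F(17) - F(10)
                   = 0.783393 - 0.140349
                   = 0.643044

This means approximately 64.3% of outcomes fall in the interval [11, 17].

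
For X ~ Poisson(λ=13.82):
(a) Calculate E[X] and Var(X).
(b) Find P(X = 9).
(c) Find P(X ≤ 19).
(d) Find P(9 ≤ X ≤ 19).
(a) E[X] = 13.8200, Var(X) = 13.8200
(b) P(X = 9) = 0.050450
(c) P(X ≤ 19) = 0.930613
(d) P(9 ≤ X ≤ 19) = 0.862864

We have X ~ Poisson(λ=13.82).

(a) Moments:
E[X] = 13.8200
Var(X) = 13.8200
σ = √Var(X) = 3.7175

(b) Point probability using PMF:
P(X = 9) = 0.050450

(c) Cumulative probability using CDF:
P(X ≤ 19) = F(19) = 0.930613

(d) Range probability:
P(9 ≤ X ≤ 19) = P(X ≤ 19) - P(X ≤ 8)
                   = F(19) - F(8)
                   = 0.930613 - 0.067749
                   = 0.862864

This means approximately 86.3% of outcomes fall in the interval [9, 19].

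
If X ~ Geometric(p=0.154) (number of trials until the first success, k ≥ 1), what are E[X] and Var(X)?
E[X] = 6.4935, Var(X) = 35.6721

We have X ~ Geometric(p=0.154) (number of trials until the first success, k ≥ 1).

For a Geometric distribution with p=0.154 (number of trials until the first success, k ≥ 1):

Expected value:
E[X] = 6.4935

Variance:
Var(X) = 35.6721

Standard deviation:
σ = √Var(X) = 5.9726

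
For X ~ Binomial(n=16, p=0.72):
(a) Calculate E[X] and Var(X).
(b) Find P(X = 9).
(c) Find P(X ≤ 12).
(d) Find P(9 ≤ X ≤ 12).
(a) E[X] = 11.5200, Var(X) = 3.2256
(b) P(X = 9) = 0.080265
(c) P(X ≤ 12) = 0.695889
(d) P(9 ≤ X ≤ 12) = 0.644500

We have X ~ Binomial(n=16, p=0.72).

(a) Moments:
E[X] = 11.5200
Var(X) = 3.2256
σ = √Var(X) = 1.7960

(b) Point probability using PMF:
P(X = 9) = 0.080265

(c) Cumulative probability using CDF:
P(X ≤ 12) = F(12) = 0.695889

(d) Range probability:
P(9 ≤ X ≤ 12) = P(X ≤ 12) - P(X ≤ 8)
                   = F(12) - F(8)
                   = 0.695889 - 0.051388
                   = 0.644500

This means approximately 64.5% of outcomes fall in the interval [9, 12].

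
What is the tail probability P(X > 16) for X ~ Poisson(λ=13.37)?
0.192213

We have X ~ Poisson(λ=13.37).

P(X > 16) = 1 - P(X ≤ 16)
                = 1 - F(16)
                = 1 - 0.807787
                = 0.192213

So there's approximately a 19.2% chance that X exceeds 16.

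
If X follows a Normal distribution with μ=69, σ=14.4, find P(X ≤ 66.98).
0.444220

We have X ~ Normal(μ=69, σ=14.4).

The CDF gives us P(X ≤ k).

Using the CDF:
P(X ≤ 66.98) = 0.444220

This means there's approximately a 44.4% chance that X is at most 66.98.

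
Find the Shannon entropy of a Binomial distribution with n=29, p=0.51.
2.4091 nats

We have X ~ Binomial(n=29, p=0.51).

The Shannon entropy measures the uncertainty or information content of the distribution.

For a Binomial distribution with n=29, p=0.51:
H(X) = 2.4091 nats

(In bits, this would be 3.4756 bits.)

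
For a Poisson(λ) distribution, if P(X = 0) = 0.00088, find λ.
λ = 7.0356

For a Poisson(λ) distribution, the PMF at 0 is:
P(X = 0) = λ^0 e^(-λ) / 0! = e^(-λ)

Given P(X = 0) = 0.00088:
e^(-λ) = 0.00088
-λ = ln(0.00088)
λ = -ln(0.00088) = 7.0356

Verification: e^(-7.0356) = 0.00088 ✓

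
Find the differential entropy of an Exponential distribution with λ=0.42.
1.8675 nats

We have X ~ Exponential(λ=0.42).

The differential entropy measures the uncertainty or information content of the distribution.

For an Exponential distribution with λ=0.42:
h(X) = 1.8675 nats

(In bits, this would be 2.6942 bits.)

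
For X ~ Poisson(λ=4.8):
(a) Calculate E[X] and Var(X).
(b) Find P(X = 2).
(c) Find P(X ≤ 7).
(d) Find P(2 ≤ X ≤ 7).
(a) E[X] = 4.8000, Var(X) = 4.8000
(b) P(X = 2) = 0.094807
(c) P(X ≤ 7) = 0.886666
(d) P(2 ≤ X ≤ 7) = 0.838934

We have X ~ Poisson(λ=4.8).

(a) Moments:
E[X] = 4.8000
Var(X) = 4.8000
σ = √Var(X) = 2.1909

(b) Point probability using PMF:
P(X = 2) = 0.094807

(c) Cumulative probability using CDF:
P(X ≤ 7) = F(7) = 0.886666

(d) Range probability:
P(2 ≤ X ≤ 7) = P(X ≤ 7) - P(X ≤ 1)
                   = F(7) - F(1)
                   = 0.886666 - 0.047733
                   = 0.838934

This means approximately 83.9% of outcomes fall in the interval [2, 7].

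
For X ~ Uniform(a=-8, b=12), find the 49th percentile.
1.8000

We have X ~ Uniform(a=-8, b=12).

We want to find x such that P(X ≤ x) = 0.49.

This is the 49th percentile, which means 49% of values fall below this point.

Using the inverse CDF (quantile function):
x = F⁻¹(0.49) = 1.8000

Verification: P(X ≤ 1.8000) = 0.49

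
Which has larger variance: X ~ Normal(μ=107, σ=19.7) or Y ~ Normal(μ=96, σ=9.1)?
X has larger variance (388.0900 > 82.8100)

Compute the variance for each distribution:

X ~ Normal(μ=107, σ=19.7):
Var(X) = 388.0900

Y ~ Normal(μ=96, σ=9.1):
Var(Y) = 82.8100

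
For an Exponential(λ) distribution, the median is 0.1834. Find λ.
λ = 3.7794

For X ~ Exponential(λ), the CDF is F(x) = 1 - e^(-λx).
The median m satisfies F(m) = 0.5:
1 - e^(-λm) = 0.5
e^(-λm) = 0.5
λm = ln(2)
m = ln(2) / λ

Given m = 0.1834:
λ = ln(2) / 0.1834 = 0.693147 / 0.1834 = 3.7794

Verification: ln(2) / 3.7794 = 0.1834 ✓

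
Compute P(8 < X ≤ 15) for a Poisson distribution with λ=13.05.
0.661673

We have X ~ Poisson(λ=13.05).

To find P(8 < X ≤ 15), we use:
P(8 < X ≤ 15) = P(X ≤ 15) - P(X ≤ 8)
                 = F(15) - F(8)
                 = 0.759166 - 0.097493
                 = 0.661673

So there's approximately a 66.2% chance that X falls in this range.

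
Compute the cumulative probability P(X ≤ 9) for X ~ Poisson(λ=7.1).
0.820212

We have X ~ Poisson(λ=7.1).

The CDF gives us P(X ≤ k).

Using the CDF:
P(X ≤ 9) = 0.820212

This means there's approximately a 82.0% chance that X is at most 9.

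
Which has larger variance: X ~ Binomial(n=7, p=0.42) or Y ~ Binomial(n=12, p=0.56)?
Y has larger variance (2.9568 > 1.7052)

Compute the variance for each distribution:

X ~ Binomial(n=7, p=0.42):
Var(X) = 1.7052

Y ~ Binomial(n=12, p=0.56):
Var(Y) = 2.9568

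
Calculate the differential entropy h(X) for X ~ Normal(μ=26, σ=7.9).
3.4858 nats

We have X ~ Normal(μ=26, σ=7.9).

The differential entropy measures the uncertainty or information content of the distribution.

For a Normal distribution with μ=26, σ=7.9:
h(X) = 3.4858 nats

(In bits, this would be 5.0289 bits.)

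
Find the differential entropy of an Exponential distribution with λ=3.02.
-0.1053 nats

We have X ~ Exponential(λ=3.02).

The differential entropy measures the uncertainty or information content of the distribution.

For an Exponential distribution with λ=3.02:
h(X) = -0.1053 nats

(In bits, this would be -0.1519 bits.)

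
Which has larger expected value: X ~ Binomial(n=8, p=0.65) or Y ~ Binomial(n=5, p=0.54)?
X has larger mean (5.2000 > 2.7000)

Compute the expected value for each distribution:

X ~ Binomial(n=8, p=0.65):
E[X] = 5.2000

Y ~ Binomial(n=5, p=0.54):
E[Y] = 2.7000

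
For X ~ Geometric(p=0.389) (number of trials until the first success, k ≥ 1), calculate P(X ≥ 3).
0.373321

We have X ~ Geometric(p=0.389) (number of trials until the first success, k ≥ 1).

For discrete distributions, P(X ≥ 3) = 1 - P(X ≤ 2).

P(X ≤ 2) = 0.626679
P(X ≥ 3) = 1 - 0.626679 = 0.373321

So there's approximately a 37.3% chance that X is at least 3.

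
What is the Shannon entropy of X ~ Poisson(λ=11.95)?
2.6520 nats

We have X ~ Poisson(λ=11.95).

The Shannon entropy measures the uncertainty or information content of the distribution.

For a Poisson distribution with λ=11.95:
H(X) = 2.6520 nats

(In bits, this would be 3.8260 bits.)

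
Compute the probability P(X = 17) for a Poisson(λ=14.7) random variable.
0.081133

We have X ~ Poisson(λ=14.7).

For a Poisson distribution, the PMF gives us the probability of each outcome.

Using the PMF formula:
P(X = 17) = 0.081133

Rounded to 4 decimal places: 0.0811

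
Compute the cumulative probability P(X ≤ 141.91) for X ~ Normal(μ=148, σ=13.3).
0.323514

We have X ~ Normal(μ=148, σ=13.3).

The CDF gives us P(X ≤ k).

Using the CDF:
P(X ≤ 141.91) = 0.323514

This means there's approximately a 32.4% chance that X is at most 141.91.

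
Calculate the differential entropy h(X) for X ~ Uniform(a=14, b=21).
1.9459 nats

We have X ~ Uniform(a=14, b=21).

The differential entropy measures the uncertainty or information content of the distribution.

For a Uniform distribution with a=14, b=21:
h(X) = 1.9459 nats

(In bits, this would be 2.8074 bits.)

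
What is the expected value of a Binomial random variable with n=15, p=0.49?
7.3500

We have X ~ Binomial(n=15, p=0.49).

For a Binomial distribution with n=15, p=0.49:
E[X] = 7.3500

This is the expected (average) value of X.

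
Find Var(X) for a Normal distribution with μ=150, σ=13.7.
187.6900

We have X ~ Normal(μ=150, σ=13.7).

For a Normal distribution with μ=150, σ=13.7:
Var(X) = 187.6900

The variance measures the spread of the distribution around the mean.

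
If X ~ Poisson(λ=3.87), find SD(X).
1.9672

We have X ~ Poisson(λ=3.87).

For a Poisson distribution with λ=3.87:
σ = √Var(X) = 1.9672

The standard deviation is the square root of the variance.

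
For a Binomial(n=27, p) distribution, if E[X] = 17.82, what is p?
p = 0.66

For a Binomial(n, p) distribution:
E[X] = n × p

Given n = 27 and E[X] = 17.82:
17.82 = 27 × p
p = 17.82 / 27 = 0.66

Verification: Binomial(27, 0.66) has E[X] = 17.82 ✓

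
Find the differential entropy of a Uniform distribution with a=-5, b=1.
1.7918 nats

We have X ~ Uniform(a=-5, b=1).

The differential entropy measures the uncertainty or information content of the distribution.

For a Uniform distribution with a=-5, b=1:
h(X) = 1.7918 nats

(In bits, this would be 2.5850 bits.)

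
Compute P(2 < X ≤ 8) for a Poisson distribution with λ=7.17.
0.680613

We have X ~ Poisson(λ=7.17).

To find P(2 < X ≤ 8), we use:
P(2 < X ≤ 8) = P(X ≤ 8) - P(X ≤ 2)
                 = F(8) - F(2)
                 = 0.706673 - 0.026060
                 = 0.680613

So there's approximately a 68.1% chance that X falls in this range.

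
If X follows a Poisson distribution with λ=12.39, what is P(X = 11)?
0.110083

We have X ~ Poisson(λ=12.39).

For a Poisson distribution, the PMF gives us the probability of each outcome.

Using the PMF formula:
P(X = 11) = 0.110083

Rounded to 4 decimal places: 0.1101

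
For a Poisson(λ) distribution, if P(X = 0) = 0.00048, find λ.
λ = 7.6417

For a Poisson(λ) distribution, the PMF at 0 is:
P(X = 0) = λ^0 e^(-λ) / 0! = e^(-λ)

Given P(X = 0) = 0.00048:
e^(-λ) = 0.00048
-λ = ln(0.00048)
λ = -ln(0.00048) = 7.6417

Verification: e^(-7.6417) = 0.00048 ✓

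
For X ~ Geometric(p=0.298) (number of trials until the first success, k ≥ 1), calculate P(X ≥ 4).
0.345948

We have X ~ Geometric(p=0.298) (number of trials until the first success, k ≥ 1).

For discrete distributions, P(X ≥ 4) = 1 - P(X ≤ 3).

P(X ≤ 3) = 0.654052
P(X ≥ 4) = 1 - 0.654052 = 0.345948

So there's approximately a 34.6% chance that X is at least 4.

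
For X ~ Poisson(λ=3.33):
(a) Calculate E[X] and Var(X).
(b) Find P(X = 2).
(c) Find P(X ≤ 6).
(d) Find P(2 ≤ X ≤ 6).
(a) E[X] = 3.3300, Var(X) = 3.3300
(b) P(X = 2) = 0.198453
(c) P(X ≤ 6) = 0.947025
(d) P(2 ≤ X ≤ 6) = 0.792041

We have X ~ Poisson(λ=3.33).

(a) Moments:
E[X] = 3.3300
Var(X) = 3.3300
σ = √Var(X) = 1.8248

(b) Point probability using PMF:
P(X = 2) = 0.198453

(c) Cumulative probability using CDF:
P(X ≤ 6) = F(6) = 0.947025

(d) Range probability:
P(2 ≤ X ≤ 6) = P(X ≤ 6) - P(X ≤ 1)
                   = F(6) - F(1)
                   = 0.947025 - 0.154984
                   = 0.792041

This means approximately 79.2% of outcomes fall in the interval [2, 6].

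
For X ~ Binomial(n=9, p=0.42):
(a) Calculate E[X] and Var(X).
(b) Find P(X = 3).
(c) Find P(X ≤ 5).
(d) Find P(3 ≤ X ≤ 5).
(a) E[X] = 3.7800, Var(X) = 2.1924
(b) P(X = 3) = 0.236916
(c) P(X ≤ 5) = 0.876658
(d) P(3 ≤ X ≤ 5) = 0.680606

We have X ~ Binomial(n=9, p=0.42).

(a) Moments:
E[X] = 3.7800
Var(X) = 2.1924
σ = √Var(X) = 1.4807

(b) Point probability using PMF:
P(X = 3) = 0.236916

(c) Cumulative probability using CDF:
P(X ≤ 5) = F(5) = 0.876658

(d) Range probability:
P(3 ≤ X ≤ 5) = P(X ≤ 5) - P(X ≤ 2)
                   = F(5) - F(2)
                   = 0.876658 - 0.196051
                   = 0.680606

This means approximately 68.1% of outcomes fall in the interval [3, 5].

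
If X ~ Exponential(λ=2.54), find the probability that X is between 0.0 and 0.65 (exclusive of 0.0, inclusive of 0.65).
0.808142

We have X ~ Exponential(λ=2.54).

To find P(0.0 < X ≤ 0.65), we use:
P(0.0 < X ≤ 0.65) = P(X ≤ 0.65) - P(X ≤ 0.0)
                 = F(0.65) - F(0.0)
                 = 0.808142 - 0.000000
                 = 0.808142

So there's approximately a 80.8% chance that X falls in this range.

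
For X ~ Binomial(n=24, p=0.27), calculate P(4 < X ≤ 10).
0.780129

We have X ~ Binomial(n=24, p=0.27).

To find P(4 < X ≤ 10), we use:
P(4 < X ≤ 10) = P(X ≤ 10) - P(X ≤ 4)
                 = F(10) - F(4)
                 = 0.963125 - 0.182997
                 = 0.780129

So there's approximately a 78.0% chance that X falls in this range.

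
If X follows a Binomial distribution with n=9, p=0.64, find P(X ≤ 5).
0.416274

We have X ~ Binomial(n=9, p=0.64).

The CDF gives us P(X ≤ k).

Using the CDF:
P(X ≤ 5) = 0.416274

This means there's approximately a 41.6% chance that X is at most 5.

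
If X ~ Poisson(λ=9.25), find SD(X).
3.0414

We have X ~ Poisson(λ=9.25).

For a Poisson distribution with λ=9.25:
σ = √Var(X) = 3.0414

The standard deviation is the square root of the variance.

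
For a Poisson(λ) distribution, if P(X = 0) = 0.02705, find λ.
λ = 3.6101

For a Poisson(λ) distribution, the PMF at 0 is:
P(X = 0) = λ^0 e^(-λ) / 0! = e^(-λ)

Given P(X = 0) = 0.02705:
e^(-λ) = 0.02705
-λ = ln(0.02705)
λ = -ln(0.02705) = 3.6101

Verification: e^(-3.6101) = 0.02705 ✓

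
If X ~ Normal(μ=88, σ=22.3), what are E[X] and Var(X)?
E[X] = 88.0000, Var(X) = 497.2900

We have X ~ Normal(μ=88, σ=22.3).

For a Normal distribution with μ=88, σ=22.3:

Expected value:
E[X] = 88.0000

Variance:
Var(X) = 497.2900

Standard deviation:
σ = √Var(X) = 22.3000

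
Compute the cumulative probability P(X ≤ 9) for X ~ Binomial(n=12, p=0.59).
0.926678

We have X ~ Binomial(n=12, p=0.59).

The CDF gives us P(X ≤ k).

Using the CDF:
P(X ≤ 9) = 0.926678

This means there's approximately a 92.7% chance that X is at most 9.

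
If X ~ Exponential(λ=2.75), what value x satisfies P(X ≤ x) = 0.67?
0.4032

We have X ~ Exponential(λ=2.75).

We want to find x such that P(X ≤ x) = 0.67.

This is the 67th percentile, which means 67% of values fall below this point.

Using the inverse CDF (quantile function):
x = F⁻¹(0.67) = 0.4032

Verification: P(X ≤ 0.4032) = 0.67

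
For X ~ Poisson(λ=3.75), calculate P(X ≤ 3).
0.483767

We have X ~ Poisson(λ=3.75).

The CDF gives us P(X ≤ k).

Using the CDF:
P(X ≤ 3) = 0.483767

This means there's approximately a 48.4% chance that X is at most 3.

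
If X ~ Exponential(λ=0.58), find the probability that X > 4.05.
0.095465

We have X ~ Exponential(λ=0.58).

P(X > 4.05) = 1 - P(X ≤ 4.05)
                = 1 - F(4.05)
                = 1 - 0.904535
                = 0.095465

So there's approximately a 9.5% chance that X exceeds 4.05.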